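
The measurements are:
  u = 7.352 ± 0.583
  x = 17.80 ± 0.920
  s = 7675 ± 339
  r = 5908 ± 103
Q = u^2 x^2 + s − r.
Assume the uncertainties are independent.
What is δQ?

Let p = u^2·x^2 = 17130. δp/p = √((2·δu/u)² + (2·δx/x)²) = √(0.0252 + 0.0107) = 0.189, so δp = 3240.
Q = p + s − r: δQ = √(δp² + δs² + δr²) = √(1.05e+07 + 1.15e+05 + 10600) = 3260

3260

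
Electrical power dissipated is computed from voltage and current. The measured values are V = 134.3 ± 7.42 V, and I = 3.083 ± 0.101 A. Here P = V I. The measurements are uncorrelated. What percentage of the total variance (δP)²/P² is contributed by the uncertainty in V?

74.0%

(δP/P)² = (1·δV/V)² + (1·δI/I)²
  V term: (1×0.0552)² = 0.00305
  I term: (1×0.0328)² = 0.00107
Total = 0.00413. Share from V = 0.00305/0.00413 = 0.740.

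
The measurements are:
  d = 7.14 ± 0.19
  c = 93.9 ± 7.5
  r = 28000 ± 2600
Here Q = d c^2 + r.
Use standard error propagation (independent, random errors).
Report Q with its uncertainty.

91000 ± 10500

Let p = d·c^2 = 63000. δp/p = √((1·δd/d)² + (2·δc/c)²) = √(0.000708 + 0.0255) = 0.162, so δp = 10200.
Q = p + r: δQ = √(δp² + δr²) = √(1.04e+08 + 6.76e+06) = 10500
Q = 91000.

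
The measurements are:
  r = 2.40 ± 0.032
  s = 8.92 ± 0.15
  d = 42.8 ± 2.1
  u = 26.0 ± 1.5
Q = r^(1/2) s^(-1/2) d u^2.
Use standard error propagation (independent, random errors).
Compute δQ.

1890

Each factor contributes (exponent × relative error)² to (δQ/Q)²:
  (½·δr/r)² = (0.5×0.0133)² = 4.44e-05;  (−½·δs/s)² = (-0.5×0.0168)² = 7.07e-05;  (1·δd/d)² = (1×0.0491)² = 0.00241;  (2·δu/u)² = (2×0.0577)² = 0.0133
δQ/Q = √(0.0158) = 0.126
Q = 15000, so δQ = 0.126 × 15000 = 1890.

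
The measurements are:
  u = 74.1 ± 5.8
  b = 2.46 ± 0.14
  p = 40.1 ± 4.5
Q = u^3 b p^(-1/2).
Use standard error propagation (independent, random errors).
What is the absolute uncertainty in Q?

Each factor contributes (exponent × relative error)² to (δQ/Q)²:
  (3·δu/u)² = (3×0.0783)² = 0.0551;  (1·δb/b)² = (1×0.0569)² = 0.00324;  (−½·δp/p)² = (-0.5×0.112)² = 0.00315
δQ/Q = √(0.0615) = 0.248
Q = 1.58e+05, so δQ = 0.248 × 1.58e+05 = 39200.

39200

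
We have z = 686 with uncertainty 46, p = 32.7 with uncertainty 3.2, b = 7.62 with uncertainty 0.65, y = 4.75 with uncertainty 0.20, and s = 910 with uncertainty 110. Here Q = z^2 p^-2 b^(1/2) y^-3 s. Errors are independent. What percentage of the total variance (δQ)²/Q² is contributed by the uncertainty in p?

(δQ/Q)² = (2·δz/z)² + (-2·δp/p)² + (½·δb/b)² + (-3·δy/y)² + (1·δs/s)²
  z term: (2×0.0671)² = 0.0180
  p term: (-2×0.0979)² = 0.0383
  b term: (0.5×0.0853)² = 0.00182
  y term: (-3×0.0421)² = 0.0160
  s term: (1×0.121)² = 0.0146
Total = 0.0887. Share from p = 0.0383/0.0887 = 0.432.

43.2%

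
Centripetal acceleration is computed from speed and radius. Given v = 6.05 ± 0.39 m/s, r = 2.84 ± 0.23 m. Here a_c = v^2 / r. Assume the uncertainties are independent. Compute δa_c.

1.96 m/s^2

For a monomial a_c ∝ v^2, r^-1, fractional errors add in quadrature:
  (2·δv/v)² = (2×0.0645)² = 0.0166;  (-1·δr/r)² = (-1×0.0810)² = 0.00656
δa_c/a_c = √(0.0232) = 0.152
a_c = 12.9 m/s^2, so δa_c = 0.152 × 12.9 = 1.96 m/s^2.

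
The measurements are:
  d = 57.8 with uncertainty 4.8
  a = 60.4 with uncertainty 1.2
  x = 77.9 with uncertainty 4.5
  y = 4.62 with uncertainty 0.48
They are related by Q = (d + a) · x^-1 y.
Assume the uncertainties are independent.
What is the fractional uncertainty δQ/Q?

0.126

Let u = d + a = 118. δu = √(δd² + δa²) = √(23.0 + 1.44) = 4.95, so δu/u = 0.0419.
Q is then a monomial in u, x, y:
δQ/Q = √((δu/u)² + (-1·δx/x)² + (1·δy/y)²) = √(0.00175 + 0.00334 + 0.0108) = 0.126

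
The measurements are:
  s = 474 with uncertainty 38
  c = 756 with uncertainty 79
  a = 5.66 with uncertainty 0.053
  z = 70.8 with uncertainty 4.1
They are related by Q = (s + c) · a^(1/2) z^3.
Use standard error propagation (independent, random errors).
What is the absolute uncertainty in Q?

Let u = s + c = 1230. δu = √(δs² + δc²) = √(1440 + 6240) = 87.7, so δu/u = 0.0713.
Q is then a monomial in u, a, z:
δQ/Q = √((δu/u)² + (½·δa/a)² + (3·δz/z)²) = √(0.00508 + 2.19e-05 + 0.0302) = 0.188
Q = 1.04e+09, so δQ = 0.188 × 1.04e+09 = 1.95e+08.

1.95e+08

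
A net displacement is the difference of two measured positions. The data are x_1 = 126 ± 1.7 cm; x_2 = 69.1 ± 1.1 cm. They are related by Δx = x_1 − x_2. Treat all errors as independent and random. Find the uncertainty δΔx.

For a sum/difference, combine absolute errors in quadrature:
  (δx_1)² = 2.89;  (δx_2)² = 1.21
δΔx = √(4.10) = 2.02 cm

2.02 cm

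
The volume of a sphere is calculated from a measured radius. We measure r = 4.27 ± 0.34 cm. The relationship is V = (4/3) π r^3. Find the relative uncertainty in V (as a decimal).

0.239

V ∝ r^3, so δV/V = |3| · δr/r = 3 × 0.0796 = 0.239.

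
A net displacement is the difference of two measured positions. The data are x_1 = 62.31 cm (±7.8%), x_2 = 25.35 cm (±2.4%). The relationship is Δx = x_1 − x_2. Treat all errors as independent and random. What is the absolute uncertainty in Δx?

4.90 cm

For a sum/difference, combine absolute errors in quadrature:
  (δx_1)² = 23.6;  (δx_2)² = 0.370
δΔx = √(24.0) = 4.90 cm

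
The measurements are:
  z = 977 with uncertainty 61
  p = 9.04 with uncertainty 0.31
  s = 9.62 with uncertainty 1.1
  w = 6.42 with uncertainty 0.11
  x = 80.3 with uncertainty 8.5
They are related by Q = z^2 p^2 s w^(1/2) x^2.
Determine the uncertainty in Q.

3.43e+12

For a monomial Q ∝ z^2, p^2, s, w^(1/2), x^2, fractional errors add in quadrature:
  (2·δz/z)² = (2×0.0624)² = 0.0156;  (2·δp/p)² = (2×0.0343)² = 0.00470;  (1·δs/s)² = (1×0.114)² = 0.0131;  (½·δw/w)² = (0.5×0.0171)² = 7.34e-05;  (2·δx/x)² = (2×0.106)² = 0.0448
δQ/Q = √(0.0783) = 0.280
Q = 1.23e+13, so δQ = 0.280 × 1.23e+13 = 3.43e+12.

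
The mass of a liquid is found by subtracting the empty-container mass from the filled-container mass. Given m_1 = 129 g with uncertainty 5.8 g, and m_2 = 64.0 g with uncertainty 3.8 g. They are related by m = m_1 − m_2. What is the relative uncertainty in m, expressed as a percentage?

Sums and differences: (δm)² = Σ (cᵢ δxᵢ)².
  (δm_1)² = 33.6;  (δm_2)² = 14.4
δm = √(48.1) = 6.93 g
m = 65.0 g, so δm/m = 6.93/65.0 = 0.107.

10.7%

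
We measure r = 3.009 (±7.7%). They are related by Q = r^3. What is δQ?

6.29

Q ∝ r^3, so δQ/Q = |3| · δr/r = 3 × 0.0770 = 0.231.
Q = 27.24, so δQ = 0.231 × 27.24 = 6.29.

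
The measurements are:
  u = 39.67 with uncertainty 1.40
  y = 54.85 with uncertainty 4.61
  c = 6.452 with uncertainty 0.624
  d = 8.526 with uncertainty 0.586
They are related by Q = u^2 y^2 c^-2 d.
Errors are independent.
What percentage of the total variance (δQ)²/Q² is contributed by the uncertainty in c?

49.6%

(δQ/Q)² = (2·δu/u)² + (2·δy/y)² + (-2·δc/c)² + (1·δd/d)²
  u term: (2×0.0353)² = 0.00498
  y term: (2×0.0840)² = 0.0283
  c term: (-2×0.0967)² = 0.0374
  d term: (1×0.0687)² = 0.00472
Total = 0.0754. Share from c = 0.0374/0.0754 = 0.496.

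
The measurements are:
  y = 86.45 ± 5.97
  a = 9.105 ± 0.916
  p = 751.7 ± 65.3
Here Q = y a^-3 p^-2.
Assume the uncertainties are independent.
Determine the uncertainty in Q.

7.2e-08

Products/powers → add relative errors in quadrature, weighted by exponent:
  (1·δy/y)² = (1×0.0691)² = 0.00477;  (-3·δa/a)² = (-3×0.101)² = 0.0911;  (-2·δp/p)² = (-2×0.0869)² = 0.0302
δQ/Q = √(0.126) = 0.355
Q = 2.027e-07, so δQ = 0.355 × 2.027e-07 = 7.2e-08.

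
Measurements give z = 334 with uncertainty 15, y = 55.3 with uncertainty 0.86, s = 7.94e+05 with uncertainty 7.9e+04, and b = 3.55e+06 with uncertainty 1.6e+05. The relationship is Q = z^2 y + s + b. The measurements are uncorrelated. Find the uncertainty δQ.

5.9e+05

Let p = z^2·y = 6.17e+06. δp/p = √((2·δz/z)² + (1·δy/y)²) = √(0.00807 + 0.000242) = 0.0912, so δp = 5.62e+05.
Q = p + s + b: δQ = √(δp² + δs² + δb²) = √(3.16e+11 + 6.24e+09 + 2.56e+10) = 5.9e+05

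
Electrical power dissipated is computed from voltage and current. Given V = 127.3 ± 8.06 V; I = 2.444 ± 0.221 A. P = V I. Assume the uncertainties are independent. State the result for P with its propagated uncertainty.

311.1 ± 34.3 W

For a monomial P ∝ V, I, fractional errors add in quadrature:
  (1·δV/V)² = (1×0.0633)² = 0.00401;  (1·δI/I)² = (1×0.0904)² = 0.00818
δP/P = √(0.0122) = 0.110
P = 311.1 W, so δP = 0.110 × 311.1 = 34.3 W.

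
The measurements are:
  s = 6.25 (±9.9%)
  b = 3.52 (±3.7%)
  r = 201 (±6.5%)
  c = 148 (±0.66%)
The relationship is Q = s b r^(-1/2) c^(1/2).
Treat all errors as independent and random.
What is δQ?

Relative error in a monomial: (δQ/Q)² = Σ (nᵢ · δxᵢ/xᵢ)².
  (1·δs/s)² = (1×0.0990)² = 0.00980;  (1·δb/b)² = (1×0.0370)² = 0.00137;  (−½·δr/r)² = (-0.5×0.0650)² = 0.00106;  (½·δc/c)² = (0.5×0.00660)² = 1.09e-05
δQ/Q = √(0.0122) = 0.111
Q = 18.9, so δQ = 0.111 × 18.9 = 2.09.

2.09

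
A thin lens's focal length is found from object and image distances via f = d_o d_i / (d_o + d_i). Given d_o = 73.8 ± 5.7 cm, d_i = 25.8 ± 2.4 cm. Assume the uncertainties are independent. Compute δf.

∂f/∂d_o = (d_i/(d_o+d_i))² = 0.0671;  ∂f/∂d_i = (d_o/(d_o+d_i))² = 0.549
δf = √((∂f/∂d_o · δd_o)² + (∂f/∂d_i · δd_i)²) = √(0.146 + 1.74) = 1.37 cm

1.37 cm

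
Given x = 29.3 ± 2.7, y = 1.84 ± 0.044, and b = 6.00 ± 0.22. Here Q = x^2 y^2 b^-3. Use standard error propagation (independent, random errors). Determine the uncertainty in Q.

Since Q is a product/quotient, work with relative uncertainties:
  (2·δx/x)² = (2×0.0922)² = 0.0340;  (2·δy/y)² = (2×0.0239)² = 0.00229;  (-3·δb/b)² = (-3×0.0367)² = 0.0121
δQ/Q = √(0.0484) = 0.220
Q = 13.5, so δQ = 0.220 × 13.5 = 2.96.

2.96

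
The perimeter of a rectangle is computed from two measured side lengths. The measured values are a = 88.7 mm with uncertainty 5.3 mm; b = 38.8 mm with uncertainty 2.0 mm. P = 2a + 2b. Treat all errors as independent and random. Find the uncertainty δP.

11.3 mm

Absolute uncertainties add in quadrature for a linear combination:
  (2·δa)² = 112;  (2·δb)² = 16.0
δP = √(128) = 11.3 mm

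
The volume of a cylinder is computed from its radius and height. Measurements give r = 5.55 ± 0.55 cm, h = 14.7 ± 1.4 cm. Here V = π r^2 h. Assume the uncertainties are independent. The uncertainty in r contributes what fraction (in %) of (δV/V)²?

(δV/V)² = (2·δr/r)² + (1·δh/h)²
  r term: (2×0.0991)² = 0.0393
  h term: (1×0.0952)² = 0.00907
Total = 0.0484. Share from r = 0.0393/0.0484 = 0.812.

81.2%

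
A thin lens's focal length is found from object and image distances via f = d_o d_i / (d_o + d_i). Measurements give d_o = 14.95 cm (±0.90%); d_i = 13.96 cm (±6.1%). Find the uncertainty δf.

∂f/∂d_o = (d_i/(d_o+d_i))² = 0.233;  ∂f/∂d_i = (d_o/(d_o+d_i))² = 0.267
δf = √((∂f/∂d_o · δd_o)² + (∂f/∂d_i · δd_i)²) = √(0.000984 + 0.0519) = 0.230 cm

0.230 cm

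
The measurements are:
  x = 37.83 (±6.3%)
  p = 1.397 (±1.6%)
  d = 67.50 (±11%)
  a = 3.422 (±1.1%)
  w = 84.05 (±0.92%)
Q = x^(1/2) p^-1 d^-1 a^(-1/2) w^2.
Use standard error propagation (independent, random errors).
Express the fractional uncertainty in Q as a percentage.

11.7%

Products/powers → add relative errors in quadrature, weighted by exponent:
  (½·δx/x)² = (0.5×0.0630)² = 0.000992;  (-1·δp/p)² = (-1×0.0160)² = 0.000256;  (-1·δd/d)² = (-1×0.110)² = 0.0121;  (−½·δa/a)² = (-0.5×0.0110)² = 3.03e-05;  (2·δw/w)² = (2×0.00920)² = 0.000339
δQ/Q = √(0.0137) = 0.117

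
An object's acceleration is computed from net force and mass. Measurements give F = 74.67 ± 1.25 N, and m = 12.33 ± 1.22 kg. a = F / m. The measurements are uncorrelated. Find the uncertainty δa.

Each factor contributes (exponent × relative error)² to (δa/a)²:
  (1·δF/F)² = (1×0.0167)² = 0.000280;  (-1·δm/m)² = (-1×0.0989)² = 0.00979
δa/a = √(0.0101) = 0.100
a = 6.056 m/s^2, so δa = 0.100 × 6.056 = 0.608 m/s^2.

0.608 m/s^2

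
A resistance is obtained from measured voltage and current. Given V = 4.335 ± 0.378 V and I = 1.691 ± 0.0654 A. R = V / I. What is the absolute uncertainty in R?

0.245 Ω

Since R is a product/quotient, work with relative uncertainties:
  (1·δV/V)² = (1×0.0872)² = 0.00760;  (-1·δI/I)² = (-1×0.0387)² = 0.00150
δR/R = √(0.00910) = 0.0954
R = 2.564 Ω, so δR = 0.0954 × 2.564 = 0.245 Ω.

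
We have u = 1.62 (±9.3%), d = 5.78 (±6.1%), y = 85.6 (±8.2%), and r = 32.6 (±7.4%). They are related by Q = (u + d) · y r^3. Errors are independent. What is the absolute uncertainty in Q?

Let w = u + d = 7.40. δw = √(δu² + δd²) = √(0.0227 + 0.124) = 0.383, so δw/w = 0.0518.
Q is then a monomial in w, y, r:
δQ/Q = √((δw/w)² + (1·δy/y)² + (3·δr/r)²) = √(0.00268 + 0.00672 + 0.0493) = 0.242
Q = 2.19e+07, so δQ = 0.242 × 2.19e+07 = 5.32e+06.

5.32e+06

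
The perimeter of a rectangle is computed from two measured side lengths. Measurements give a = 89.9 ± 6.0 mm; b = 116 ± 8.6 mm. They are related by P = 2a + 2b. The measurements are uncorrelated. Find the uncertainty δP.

21.0 mm

P is a linear combination, so absolute uncertainties add in quadrature:
  (2·δa)² = 144;  (2·δb)² = 296
δP = √(440) = 21.0 mm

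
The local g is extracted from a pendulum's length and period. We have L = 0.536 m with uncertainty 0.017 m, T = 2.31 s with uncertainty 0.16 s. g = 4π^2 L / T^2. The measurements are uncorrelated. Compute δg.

g is a product of powers, so relative uncertainties combine in quadrature:
  (1·δL/L)² = (1×0.0317)² = 0.00101;  (-2·δT/T)² = (-2×0.0693)² = 0.0192
δg/g = √(0.0202) = 0.142
g = 3.97 m/s^2, so δg = 0.142 × 3.97 = 0.564 m/s^2.

0.564 m/s^2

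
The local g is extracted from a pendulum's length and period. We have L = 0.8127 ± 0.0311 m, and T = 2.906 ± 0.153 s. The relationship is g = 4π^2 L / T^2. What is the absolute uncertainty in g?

g is a product of powers, so relative uncertainties combine in quadrature:
  (1·δL/L)² = (1×0.0383)² = 0.00146;  (-2·δT/T)² = (-2×0.0526)² = 0.0111
δg/g = √(0.0126) = 0.112
g = 3.799 m/s^2, so δg = 0.112 × 3.799 = 0.426 m/s^2.

0.426 m/s^2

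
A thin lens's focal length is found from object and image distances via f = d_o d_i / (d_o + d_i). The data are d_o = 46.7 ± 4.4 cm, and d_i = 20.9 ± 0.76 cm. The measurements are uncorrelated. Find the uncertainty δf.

∂f/∂d_o = (d_i/(d_o+d_i))² = 0.0956;  ∂f/∂d_i = (d_o/(d_o+d_i))² = 0.477
δf = √((∂f/∂d_o · δd_o)² + (∂f/∂d_i · δd_i)²) = √(0.177 + 0.132) = 0.555 cm

0.555 cm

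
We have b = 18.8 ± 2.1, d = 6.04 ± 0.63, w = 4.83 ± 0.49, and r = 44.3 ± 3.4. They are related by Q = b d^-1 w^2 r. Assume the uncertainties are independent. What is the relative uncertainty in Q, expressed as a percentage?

Products/powers → add relative errors in quadrature, weighted by exponent:
  (1·δb/b)² = (1×0.112)² = 0.0125;  (-1·δd/d)² = (-1×0.104)² = 0.0109;  (2·δw/w)² = (2×0.101)² = 0.0412;  (1·δr/r)² = (1×0.0767)² = 0.00589
δQ/Q = √(0.0704) = 0.265

26.5%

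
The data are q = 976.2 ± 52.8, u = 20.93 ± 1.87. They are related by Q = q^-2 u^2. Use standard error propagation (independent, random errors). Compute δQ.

Since Q is a product/quotient, work with relative uncertainties:
  (-2·δq/q)² = (-2×0.0541)² = 0.0117;  (2·δu/u)² = (2×0.0893)² = 0.0319
δQ/Q = √(0.0436) = 0.209
Q = 0.0004597, so δQ = 0.209 × 0.0004597 = 9.6e-05.

9.6e-05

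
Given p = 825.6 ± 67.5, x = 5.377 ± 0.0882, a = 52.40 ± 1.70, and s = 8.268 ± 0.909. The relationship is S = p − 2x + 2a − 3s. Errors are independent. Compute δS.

67.6

S is a linear combination, so absolute uncertainties add in quadrature:
  (δp)² = 4560;  (2·δx)² = 0.0311;  (2·δa)² = 11.6;  (3·δs)² = 7.44
δS = √(4580) = 67.6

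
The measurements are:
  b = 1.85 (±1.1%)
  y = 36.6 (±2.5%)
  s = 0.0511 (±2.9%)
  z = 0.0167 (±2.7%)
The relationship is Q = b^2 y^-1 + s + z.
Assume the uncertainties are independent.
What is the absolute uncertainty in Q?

Let p = b^2·y^-1 = 0.0935. δp/p = √((2·δb/b)² + (-1·δy/y)²) = √(0.000484 + 0.000625) = 0.0333, so δp = 0.00311.
Q = p + s + z: δQ = √(δp² + δs² + δz²) = √(9.7e-06 + 2.2e-06 + 2.03e-07) = 0.00348

0.00348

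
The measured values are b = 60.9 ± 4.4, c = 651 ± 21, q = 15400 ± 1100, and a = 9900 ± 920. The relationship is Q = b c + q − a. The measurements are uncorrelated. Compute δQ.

Let p = b·c = 39600. δp/p = √((1·δb/b)² + (1·δc/c)²) = √(0.00522 + 0.00104) = 0.0791, so δp = 3140.
Q = p + q − a: δQ = √(δp² + δq² + δa²) = √(9.84e+06 + 1.21e+06 + 8.46e+05) = 3450

3450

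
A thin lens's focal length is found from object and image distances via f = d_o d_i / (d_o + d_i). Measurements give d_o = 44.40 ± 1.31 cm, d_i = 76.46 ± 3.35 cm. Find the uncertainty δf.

∂f/∂d_o = (d_i/(d_o+d_i))² = 0.400;  ∂f/∂d_i = (d_o/(d_o+d_i))² = 0.135
δf = √((∂f/∂d_o · δd_o)² + (∂f/∂d_i · δd_i)²) = √(0.275 + 0.204) = 0.692 cm

0.692 cm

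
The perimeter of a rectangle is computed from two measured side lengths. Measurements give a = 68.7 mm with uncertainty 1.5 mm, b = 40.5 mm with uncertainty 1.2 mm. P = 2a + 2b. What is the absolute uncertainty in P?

Sums and differences: (δP)² = Σ (cᵢ δxᵢ)².
  (2·δa)² = 9.00;  (2·δb)² = 5.76
δP = √(14.8) = 3.84 mm

3.84 mm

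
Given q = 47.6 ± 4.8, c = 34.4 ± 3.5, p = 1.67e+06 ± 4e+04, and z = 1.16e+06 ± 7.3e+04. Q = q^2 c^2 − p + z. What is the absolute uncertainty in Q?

7.73e+05

Let w = q^2·c^2 = 2.68e+06. δw/w = √((2·δq/q)² + (2·δc/c)²) = √(0.0407 + 0.0414) = 0.287, so δw = 7.68e+05.
Q = w − p + z: δQ = √(δw² + δp² + δz²) = √(5.9e+11 + 1.6e+09 + 5.33e+09) = 7.73e+05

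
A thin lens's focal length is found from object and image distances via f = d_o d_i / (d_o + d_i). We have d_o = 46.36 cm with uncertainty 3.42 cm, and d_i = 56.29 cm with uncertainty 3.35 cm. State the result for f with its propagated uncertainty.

∂f/∂d_o = (d_i/(d_o+d_i))² = 0.301;  ∂f/∂d_i = (d_o/(d_o+d_i))² = 0.204
δf = √((∂f/∂d_o · δd_o)² + (∂f/∂d_i · δd_i)²) = √(1.06 + 0.467) = 1.23 cm
f = 25.42 cm.

25.42 ± 1.23 cm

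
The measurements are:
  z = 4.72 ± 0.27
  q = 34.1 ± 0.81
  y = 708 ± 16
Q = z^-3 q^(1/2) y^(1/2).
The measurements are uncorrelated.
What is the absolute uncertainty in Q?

0.255

Products/powers → add relative errors in quadrature, weighted by exponent:
  (-3·δz/z)² = (-3×0.0572)² = 0.0295;  (½·δq/q)² = (0.5×0.0238)² = 0.000141;  (½·δy/y)² = (0.5×0.0226)² = 0.000128
δQ/Q = √(0.0297) = 0.172
Q = 1.48, so δQ = 0.172 × 1.48 = 0.255.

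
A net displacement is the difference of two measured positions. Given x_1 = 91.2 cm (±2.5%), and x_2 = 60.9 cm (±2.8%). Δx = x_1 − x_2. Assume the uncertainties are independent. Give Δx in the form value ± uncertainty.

30.3 ± 2.85 cm

For a sum/difference, combine absolute errors in quadrature:
  (δx_1)² = 5.20;  (δx_2)² = 2.91
δΔx = √(8.11) = 2.85 cm
Δx = 30.3 cm.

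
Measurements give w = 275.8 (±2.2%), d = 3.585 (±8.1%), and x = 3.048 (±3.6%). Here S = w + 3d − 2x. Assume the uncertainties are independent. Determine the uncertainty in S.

6.13

S is a linear combination, so absolute uncertainties add in quadrature:
  (δw)² = 36.8;  (3·δd)² = 0.759;  (2·δx)² = 0.0482
δS = √(37.6) = 6.13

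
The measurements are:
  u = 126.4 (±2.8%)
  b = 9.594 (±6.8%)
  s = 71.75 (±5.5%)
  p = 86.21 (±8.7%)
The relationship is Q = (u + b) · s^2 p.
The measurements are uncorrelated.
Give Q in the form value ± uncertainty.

Let w = u + b = 136.0. δw = √(δu² + δb²) = √(12.5 + 0.426) = 3.60, so δw/w = 0.0265.
Q is then a monomial in w, s, p:
δQ/Q = √((δw/w)² + (2·δs/s)² + (1·δp/p)²) = √(0.000700 + 0.0121 + 0.00757) = 0.143
Q = 6.036e+07, so δQ = 0.143 × 6.036e+07 = 8.61e+06.

(6.036 ± 0.861) × 10^7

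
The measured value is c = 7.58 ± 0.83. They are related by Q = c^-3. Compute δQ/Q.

Q is a product of powers, so relative uncertainties combine in quadrature:
  (-3·δc/c)² = (-3×0.109)² = 0.108
δQ/Q = √(0.108) = 0.328

0.328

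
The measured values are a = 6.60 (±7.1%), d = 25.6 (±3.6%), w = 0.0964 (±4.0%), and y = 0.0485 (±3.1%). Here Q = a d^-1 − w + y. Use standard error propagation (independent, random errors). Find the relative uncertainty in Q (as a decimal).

0.0997

Let p = a·d^-1 = 0.258. δp/p = √((1·δa/a)² + (-1·δd/d)²) = √(0.00504 + 0.00130) = 0.0796, so δp = 0.0205.
Q = p − w + y: δQ = √(δp² + δw² + δy²) = √(0.000421 + 1.49e-05 + 2.26e-06) = 0.0209
Q = 0.210, so δQ/Q = 0.0209/0.210 = 0.0997.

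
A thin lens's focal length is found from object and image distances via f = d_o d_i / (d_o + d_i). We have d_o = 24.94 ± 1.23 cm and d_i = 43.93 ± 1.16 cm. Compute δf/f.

∂f/∂d_o = (d_i/(d_o+d_i))² = 0.407;  ∂f/∂d_i = (d_o/(d_o+d_i))² = 0.131
δf = √((∂f/∂d_o · δd_o)² + (∂f/∂d_i · δd_i)²) = √(0.250 + 0.0231) = 0.523 cm
f = 15.91 cm, so δf/f = 0.523/15.91 = 0.0329.

0.0329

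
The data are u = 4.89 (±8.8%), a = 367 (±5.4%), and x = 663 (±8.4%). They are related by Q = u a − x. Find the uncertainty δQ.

Let p = u·a = 1790. δp/p = √((1·δu/u)² + (1·δa/a)²) = √(0.00774 + 0.00292) = 0.103, so δp = 185.
Q = p − x: δQ = √(δp² + δx²) = √(34300 + 3100) = 193

193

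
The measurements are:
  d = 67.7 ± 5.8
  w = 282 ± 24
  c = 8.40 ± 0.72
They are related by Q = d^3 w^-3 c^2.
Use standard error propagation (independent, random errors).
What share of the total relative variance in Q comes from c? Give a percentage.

18.3%

(δQ/Q)² = (3·δd/d)² + (-3·δw/w)² + (2·δc/c)²
  d term: (3×0.0857)² = 0.0661
  w term: (-3×0.0851)² = 0.0652
  c term: (2×0.0857)² = 0.0294
Total = 0.161. Share from c = 0.0294/0.161 = 0.183.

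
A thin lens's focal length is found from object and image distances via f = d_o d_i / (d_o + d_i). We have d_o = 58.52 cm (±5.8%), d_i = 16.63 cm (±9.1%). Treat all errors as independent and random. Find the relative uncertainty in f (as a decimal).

0.0720

∂f/∂d_o = (d_i/(d_o+d_i))² = 0.0490;  ∂f/∂d_i = (d_o/(d_o+d_i))² = 0.606
δf = √((∂f/∂d_o · δd_o)² + (∂f/∂d_i · δd_i)²) = √(0.0276 + 0.842) = 0.933 cm
f = 12.95 cm, so δf/f = 0.933/12.95 = 0.0720.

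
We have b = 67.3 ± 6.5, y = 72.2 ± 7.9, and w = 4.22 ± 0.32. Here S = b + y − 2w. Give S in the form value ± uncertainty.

131 ± 10.3

Each term contributes (cᵢ δxᵢ)² to (δS)²:
  (δb)² = 42.2;  (δy)² = 62.4;  (2·δw)² = 0.410
δS = √(105) = 10.3
S = 131.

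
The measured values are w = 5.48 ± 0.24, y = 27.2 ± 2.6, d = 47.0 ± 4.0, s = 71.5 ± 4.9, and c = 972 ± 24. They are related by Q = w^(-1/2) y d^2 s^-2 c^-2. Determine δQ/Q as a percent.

24.5%

For a monomial Q ∝ w^(-1/2), y, d^2, s^-2, c^-2, fractional errors add in quadrature:
  (−½·δw/w)² = (-0.5×0.0438)² = 0.000480;  (1·δy/y)² = (1×0.0956)² = 0.00914;  (2·δd/d)² = (2×0.0851)² = 0.0290;  (-2·δs/s)² = (-2×0.0685)² = 0.0188;  (-2·δc/c)² = (-2×0.0247)² = 0.00244
δQ/Q = √(0.0598) = 0.245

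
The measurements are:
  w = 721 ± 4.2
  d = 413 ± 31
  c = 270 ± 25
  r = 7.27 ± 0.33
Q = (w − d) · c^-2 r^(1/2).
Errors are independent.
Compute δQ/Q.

0.212

Let u = w − d = 308. δu = √(δw² + δd²) = √(17.6 + 961) = 31.3, so δu/u = 0.102.
Q is then a monomial in u, c, r:
δQ/Q = √((δu/u)² + (-2·δc/c)² + (½·δr/r)²) = √(0.0103 + 0.0343 + 0.000515) = 0.212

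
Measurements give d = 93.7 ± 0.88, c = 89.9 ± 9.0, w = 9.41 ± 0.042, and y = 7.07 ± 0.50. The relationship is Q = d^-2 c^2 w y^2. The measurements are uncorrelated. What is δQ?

Q is a product of powers, so relative uncertainties combine in quadrature:
  (-2·δd/d)² = (-2×0.00939)² = 0.000353;  (2·δc/c)² = (2×0.100)² = 0.0401;  (1·δw/w)² = (1×0.00446)² = 1.99e-05;  (2·δy/y)² = (2×0.0707)² = 0.0200
δQ/Q = √(0.0605) = 0.246
Q = 433, so δQ = 0.246 × 433 = 106.

106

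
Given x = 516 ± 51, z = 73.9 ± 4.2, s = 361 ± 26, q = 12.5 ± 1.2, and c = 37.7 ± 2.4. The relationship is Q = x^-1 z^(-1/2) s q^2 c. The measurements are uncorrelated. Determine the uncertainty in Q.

114

Each factor contributes (exponent × relative error)² to (δQ/Q)²:
  (-1·δx/x)² = (-1×0.0988)² = 0.00977;  (−½·δz/z)² = (-0.5×0.0568)² = 0.000808;  (1·δs/s)² = (1×0.0720)² = 0.00519;  (2·δq/q)² = (2×0.0960)² = 0.0369;  (1·δc/c)² = (1×0.0637)² = 0.00405
δQ/Q = √(0.0567) = 0.238
Q = 479, so δQ = 0.238 × 479 = 114.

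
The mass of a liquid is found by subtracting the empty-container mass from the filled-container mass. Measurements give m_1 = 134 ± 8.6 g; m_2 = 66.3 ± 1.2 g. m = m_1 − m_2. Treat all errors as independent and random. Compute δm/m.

0.128

Absolute uncertainties add in quadrature for a linear combination:
  (δm_1)² = 74.0;  (δm_2)² = 1.44
δm = √(75.4) = 8.68 g
m = 67.7 g, so δm/m = 8.68/67.7 = 0.128.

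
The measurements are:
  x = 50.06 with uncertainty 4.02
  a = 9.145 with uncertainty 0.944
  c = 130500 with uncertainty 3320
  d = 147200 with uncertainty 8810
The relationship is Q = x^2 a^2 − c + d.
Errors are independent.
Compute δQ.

Let p = x^2·a^2 = 209600. δp/p = √((2·δx/x)² + (2·δa/a)²) = √(0.0258 + 0.0426) = 0.262, so δp = 54800.
Q = p − c + d: δQ = √(δp² + δc² + δd²) = √(3.01e+09 + 1.1e+07 + 7.76e+07) = 55600

55600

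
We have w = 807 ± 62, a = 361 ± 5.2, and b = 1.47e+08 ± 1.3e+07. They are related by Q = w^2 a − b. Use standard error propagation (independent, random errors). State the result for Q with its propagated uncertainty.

(8.81 ± 3.85) × 10^7

Let p = w^2·a = 2.35e+08. δp/p = √((2·δw/w)² + (1·δa/a)²) = √(0.0236 + 0.000207) = 0.154, so δp = 3.63e+07.
Q = p − b: δQ = √(δp² + δb²) = √(1.32e+15 + 1.69e+14) = 3.85e+07
Q = 8.81e+07.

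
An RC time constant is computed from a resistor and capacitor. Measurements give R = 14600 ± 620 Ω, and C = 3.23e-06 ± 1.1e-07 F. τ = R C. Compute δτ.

Since τ is a product/quotient, work with relative uncertainties:
  (1·δR/R)² = (1×0.0425)² = 0.00180;  (1·δC/C)² = (1×0.0341)² = 0.00116
δτ/τ = √(0.00296) = 0.0544
τ = 0.0472 s, so δτ = 0.0544 × 0.0472 = 0.00257 s.

0.00257 s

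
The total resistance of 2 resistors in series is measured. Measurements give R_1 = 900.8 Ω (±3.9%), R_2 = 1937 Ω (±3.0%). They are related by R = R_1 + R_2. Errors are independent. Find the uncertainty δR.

R is a linear combination, so absolute uncertainties add in quadrature:
  (δR_1)² = 1230;  (δR_2)² = 3380
δR = √(4610) = 67.9 Ω

67.9 Ω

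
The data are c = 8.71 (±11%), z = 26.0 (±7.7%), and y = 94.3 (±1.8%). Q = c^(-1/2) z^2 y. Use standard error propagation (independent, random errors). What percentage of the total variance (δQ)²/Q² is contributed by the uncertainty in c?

(δQ/Q)² = (−½·δc/c)² + (2·δz/z)² + (1·δy/y)²
  c term: (-0.5×0.110)² = 0.00302
  z term: (2×0.0770)² = 0.0237
  y term: (1×0.0180)² = 0.000324
Total = 0.0271. Share from c = 0.00302/0.0271 = 0.112.

11.2%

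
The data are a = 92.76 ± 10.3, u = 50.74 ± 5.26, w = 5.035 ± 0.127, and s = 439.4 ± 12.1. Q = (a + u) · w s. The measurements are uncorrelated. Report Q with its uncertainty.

Let h = a + u = 143.5. δh = √(δa² + δu²) = √(106 + 27.7) = 11.6, so δh/h = 0.0806.
Q is then a monomial in h, w, s:
δQ/Q = √((δh/h)² + (1·δw/w)² + (1·δs/s)²) = √(0.00650 + 0.000636 + 0.000758) = 0.0888
Q = 317500, so δQ = 0.0888 × 317500 = 28200.

317500 ± 28200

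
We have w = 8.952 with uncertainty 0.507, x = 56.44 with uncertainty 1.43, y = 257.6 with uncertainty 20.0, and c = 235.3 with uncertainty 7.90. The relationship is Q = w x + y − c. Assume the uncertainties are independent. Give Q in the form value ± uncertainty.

Let p = w·x = 505.3. δp/p = √((1·δw/w)² + (1·δx/x)²) = √(0.00321 + 0.000642) = 0.0620, so δp = 31.3.
Q = p + y − c: δQ = √(δp² + δy² + δc²) = √(983 + 400 + 62.4) = 38.0
Q = 527.6.

527.6 ± 38.0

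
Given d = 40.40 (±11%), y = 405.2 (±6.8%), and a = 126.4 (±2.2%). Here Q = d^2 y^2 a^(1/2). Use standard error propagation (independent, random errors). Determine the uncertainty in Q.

Since Q is a product/quotient, work with relative uncertainties:
  (2·δd/d)² = (2×0.110)² = 0.0484;  (2·δy/y)² = (2×0.0680)² = 0.0185;  (½·δa/a)² = (0.5×0.0220)² = 0.000121
δQ/Q = √(0.0670) = 0.259
Q = 3.013e+09, so δQ = 0.259 × 3.013e+09 = 7.8e+08.

7.8e+08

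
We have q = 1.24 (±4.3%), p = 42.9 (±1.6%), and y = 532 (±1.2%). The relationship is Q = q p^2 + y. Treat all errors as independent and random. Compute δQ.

Let w = q·p^2 = 2280. δw/w = √((1·δq/q)² + (2·δp/p)²) = √(0.00185 + 0.00102) = 0.0536, so δw = 122.
Q = w + y: δQ = √(δw² + δy²) = √(15000 + 40.8) = 122

122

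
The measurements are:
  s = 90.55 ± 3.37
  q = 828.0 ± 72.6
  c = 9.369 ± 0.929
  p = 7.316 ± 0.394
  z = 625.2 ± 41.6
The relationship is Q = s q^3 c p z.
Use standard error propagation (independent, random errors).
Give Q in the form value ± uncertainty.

Since Q is a product/quotient, work with relative uncertainties:
  (1·δs/s)² = (1×0.0372)² = 0.00139;  (3·δq/q)² = (3×0.0877)² = 0.0692;  (1·δc/c)² = (1×0.0992)² = 0.00983;  (1·δp/p)² = (1×0.0539)² = 0.00290;  (1·δz/z)² = (1×0.0665)² = 0.00443
δQ/Q = √(0.0877) = 0.296
Q = 2.203e+15, so δQ = 0.296 × 2.203e+15 = 6.52e+14.

(2.203 ± 0.652) × 10^15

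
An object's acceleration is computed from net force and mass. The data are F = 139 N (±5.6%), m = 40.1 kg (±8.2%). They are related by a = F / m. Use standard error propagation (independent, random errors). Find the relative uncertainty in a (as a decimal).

Relative error in a monomial: (δa/a)² = Σ (nᵢ · δxᵢ/xᵢ)².
  (1·δF/F)² = (1×0.0560)² = 0.00314;  (-1·δm/m)² = (-1×0.0820)² = 0.00672
δa/a = √(0.00986) = 0.0993

0.0993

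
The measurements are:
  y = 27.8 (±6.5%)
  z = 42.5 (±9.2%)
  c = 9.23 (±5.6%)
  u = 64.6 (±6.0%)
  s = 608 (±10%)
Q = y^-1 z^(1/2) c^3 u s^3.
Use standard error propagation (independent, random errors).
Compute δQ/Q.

Each factor contributes (exponent × relative error)² to (δQ/Q)²:
  (-1·δy/y)² = (-1×0.0650)² = 0.00423;  (½·δz/z)² = (0.5×0.0920)² = 0.00212;  (3·δc/c)² = (3×0.0560)² = 0.0282;  (1·δu/u)² = (1×0.0600)² = 0.00360;  (3·δs/s)² = (3×0.100)² = 0.0900
δQ/Q = √(0.128) = 0.358

0.358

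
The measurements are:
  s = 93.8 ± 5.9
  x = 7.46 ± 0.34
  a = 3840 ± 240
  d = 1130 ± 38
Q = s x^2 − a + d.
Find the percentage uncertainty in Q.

25.0%

Let p = s·x^2 = 5220. δp/p = √((1·δs/s)² + (2·δx/x)²) = √(0.00396 + 0.00831) = 0.111, so δp = 578.
Q = p − a + d: δQ = √(δp² + δa² + δd²) = √(3.34e+05 + 57600 + 1440) = 627
Q = 2510, so δQ/Q = 627/2510 = 0.250.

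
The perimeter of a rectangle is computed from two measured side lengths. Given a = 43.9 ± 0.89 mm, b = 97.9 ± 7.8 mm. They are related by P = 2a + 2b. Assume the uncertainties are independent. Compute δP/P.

Absolute uncertainties add in quadrature for a linear combination:
  (2·δa)² = 3.17;  (2·δb)² = 243
δP = √(247) = 15.7 mm
P = 284 mm, so δP/P = 15.7/284 = 0.0554.

0.0554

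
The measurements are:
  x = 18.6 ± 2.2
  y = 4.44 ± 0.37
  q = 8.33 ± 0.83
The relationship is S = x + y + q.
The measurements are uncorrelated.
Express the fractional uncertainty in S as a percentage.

S is a linear combination, so absolute uncertainties add in quadrature:
  (δx)² = 4.84;  (δy)² = 0.137;  (δq)² = 0.689
δS = √(5.67) = 2.38
S = 31.4, so δS/S = 2.38/31.4 = 0.0759.

7.59%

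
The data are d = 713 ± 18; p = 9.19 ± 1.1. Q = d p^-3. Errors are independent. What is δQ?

0.331

Products/powers → add relative errors in quadrature, weighted by exponent:
  (1·δd/d)² = (1×0.0252)² = 0.000637;  (-3·δp/p)² = (-3×0.120)² = 0.129
δQ/Q = √(0.130) = 0.360
Q = 0.919, so δQ = 0.360 × 0.919 = 0.331.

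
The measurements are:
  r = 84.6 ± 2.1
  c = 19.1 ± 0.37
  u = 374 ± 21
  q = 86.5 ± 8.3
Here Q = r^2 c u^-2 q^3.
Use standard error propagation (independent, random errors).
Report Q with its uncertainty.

(6.33 ± 1.98) × 10^5

Relative error in a monomial: (δQ/Q)² = Σ (nᵢ · δxᵢ/xᵢ)².
  (2·δr/r)² = (2×0.0248)² = 0.00246;  (1·δc/c)² = (1×0.0194)² = 0.000375;  (-2·δu/u)² = (-2×0.0561)² = 0.0126;  (3·δq/q)² = (3×0.0960)² = 0.0829
δQ/Q = √(0.0983) = 0.314
Q = 6.33e+05, so δQ = 0.314 × 6.33e+05 = 1.98e+05.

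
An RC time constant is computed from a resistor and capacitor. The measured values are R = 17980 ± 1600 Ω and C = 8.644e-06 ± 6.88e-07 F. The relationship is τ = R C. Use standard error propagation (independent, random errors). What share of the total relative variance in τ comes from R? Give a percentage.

55.6%

(δτ/τ)² = (1·δR/R)² + (1·δC/C)²
  R term: (1×0.0890)² = 0.00792
  C term: (1×0.0796)² = 0.00634
Total = 0.0143. Share from R = 0.00792/0.0143 = 0.556.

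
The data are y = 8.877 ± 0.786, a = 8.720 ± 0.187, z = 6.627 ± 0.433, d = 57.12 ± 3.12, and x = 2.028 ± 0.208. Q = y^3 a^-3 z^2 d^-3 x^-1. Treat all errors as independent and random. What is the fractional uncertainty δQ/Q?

Products/powers → add relative errors in quadrature, weighted by exponent:
  (3·δy/y)² = (3×0.0885)² = 0.0706;  (-3·δa/a)² = (-3×0.0214)² = 0.00414;  (2·δz/z)² = (2×0.0653)² = 0.0171;  (-3·δd/d)² = (-3×0.0546)² = 0.0269;  (-1·δx/x)² = (-1×0.103)² = 0.0105
δQ/Q = √(0.129) = 0.359

0.359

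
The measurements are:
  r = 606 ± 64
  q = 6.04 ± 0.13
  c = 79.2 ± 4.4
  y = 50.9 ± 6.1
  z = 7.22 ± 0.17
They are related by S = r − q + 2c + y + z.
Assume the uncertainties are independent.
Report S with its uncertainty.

816 ± 64.9

For a sum/difference, combine absolute errors in quadrature:
  (δr)² = 4100;  (δq)² = 0.0169;  (2·δc)² = 77.4;  (δy)² = 37.2;  (δz)² = 0.0289
δS = √(4210) = 64.9
S = 816.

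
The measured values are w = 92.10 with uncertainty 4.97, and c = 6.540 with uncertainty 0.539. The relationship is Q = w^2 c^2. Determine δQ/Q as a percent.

19.7%

Q is a product of powers, so relative uncertainties combine in quadrature:
  (2·δw/w)² = (2×0.0540)² = 0.0116;  (2·δc/c)² = (2×0.0824)² = 0.0272
δQ/Q = √(0.0388) = 0.197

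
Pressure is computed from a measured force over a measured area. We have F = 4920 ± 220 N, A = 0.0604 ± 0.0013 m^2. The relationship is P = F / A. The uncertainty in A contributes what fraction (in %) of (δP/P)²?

18.8%

(δP/P)² = (1·δF/F)² + (-1·δA/A)²
  F term: (1×0.0447)² = 0.00200
  A term: (-1×0.0215)² = 0.000463
Total = 0.00246. Share from A = 0.000463/0.00246 = 0.188.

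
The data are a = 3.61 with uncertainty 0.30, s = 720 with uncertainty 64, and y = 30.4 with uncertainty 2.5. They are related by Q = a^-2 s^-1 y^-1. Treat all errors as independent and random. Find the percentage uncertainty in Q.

20.6%

Since Q is a product/quotient, work with relative uncertainties:
  (-2·δa/a)² = (-2×0.0831)² = 0.0276;  (-1·δs/s)² = (-1×0.0889)² = 0.00790;  (-1·δy/y)² = (-1×0.0822)² = 0.00676
δQ/Q = √(0.0423) = 0.206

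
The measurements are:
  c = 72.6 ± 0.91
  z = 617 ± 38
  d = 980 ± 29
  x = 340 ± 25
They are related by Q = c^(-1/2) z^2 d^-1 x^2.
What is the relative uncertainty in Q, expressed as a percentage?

19.4%

Q is a product of powers, so relative uncertainties combine in quadrature:
  (−½·δc/c)² = (-0.5×0.0125)² = 3.93e-05;  (2·δz/z)² = (2×0.0616)² = 0.0152;  (-1·δd/d)² = (-1×0.0296)² = 0.000876;  (2·δx/x)² = (2×0.0735)² = 0.0216
δQ/Q = √(0.0377) = 0.194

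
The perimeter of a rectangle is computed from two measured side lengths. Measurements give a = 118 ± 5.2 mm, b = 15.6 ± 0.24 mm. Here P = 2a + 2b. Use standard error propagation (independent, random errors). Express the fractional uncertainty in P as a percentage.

3.90%

Absolute uncertainties add in quadrature for a linear combination:
  (2·δa)² = 108;  (2·δb)² = 0.230
δP = √(108) = 10.4 mm
P = 267 mm, so δP/P = 10.4/267 = 0.0390.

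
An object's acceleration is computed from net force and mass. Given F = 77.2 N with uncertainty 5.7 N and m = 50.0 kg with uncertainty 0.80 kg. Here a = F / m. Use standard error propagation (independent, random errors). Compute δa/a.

0.0755

Products/powers → add relative errors in quadrature, weighted by exponent:
  (1·δF/F)² = (1×0.0738)² = 0.00545;  (-1·δm/m)² = (-1×0.0160)² = 0.000256
δa/a = √(0.00571) = 0.0755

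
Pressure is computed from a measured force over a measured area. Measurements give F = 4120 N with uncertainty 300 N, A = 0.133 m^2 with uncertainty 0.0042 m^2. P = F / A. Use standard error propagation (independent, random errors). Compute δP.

Products/powers → add relative errors in quadrature, weighted by exponent:
  (1·δF/F)² = (1×0.0728)² = 0.00530;  (-1·δA/A)² = (-1×0.0316)² = 0.000997
δP/P = √(0.00630) = 0.0794
P = 31000 Pa, so δP = 0.0794 × 31000 = 2460 Pa.

2460 Pa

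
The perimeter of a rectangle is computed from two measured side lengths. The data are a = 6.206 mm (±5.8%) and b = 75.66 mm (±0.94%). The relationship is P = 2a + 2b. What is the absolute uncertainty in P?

P is a linear combination, so absolute uncertainties add in quadrature:
  (2·δa)² = 0.518;  (2·δb)² = 2.02
δP = √(2.54) = 1.59 mm

1.59 mm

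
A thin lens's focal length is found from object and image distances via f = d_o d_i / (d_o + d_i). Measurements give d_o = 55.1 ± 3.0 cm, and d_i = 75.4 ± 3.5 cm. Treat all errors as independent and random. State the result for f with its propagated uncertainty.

∂f/∂d_o = (d_i/(d_o+d_i))² = 0.334;  ∂f/∂d_i = (d_o/(d_o+d_i))² = 0.178
δf = √((∂f/∂d_o · δd_o)² + (∂f/∂d_i · δd_i)²) = √(1.00 + 0.389) = 1.18 cm
f = 31.8 cm.

31.8 ± 1.18 cm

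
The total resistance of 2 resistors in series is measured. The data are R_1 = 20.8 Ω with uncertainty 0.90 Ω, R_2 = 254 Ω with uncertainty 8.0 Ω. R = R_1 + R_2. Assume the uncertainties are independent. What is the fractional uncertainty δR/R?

Sums and differences: (δR)² = Σ (cᵢ δxᵢ)².
  (δR_1)² = 0.810;  (δR_2)² = 64.0
δR = √(64.8) = 8.05 Ω
R = 275 Ω, so δR/R = 8.05/275 = 0.0293.

0.0293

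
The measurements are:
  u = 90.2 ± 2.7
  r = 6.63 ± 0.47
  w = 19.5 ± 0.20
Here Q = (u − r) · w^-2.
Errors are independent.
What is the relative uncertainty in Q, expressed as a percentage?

3.87%

Let h = u − r = 83.6. δh = √(δu² + δr²) = √(7.29 + 0.221) = 2.74, so δh/h = 0.0328.
Q is then a monomial in h, w:
δQ/Q = √((δh/h)² + (-2·δw/w)²) = √(0.00108 + 0.000421) = 0.0387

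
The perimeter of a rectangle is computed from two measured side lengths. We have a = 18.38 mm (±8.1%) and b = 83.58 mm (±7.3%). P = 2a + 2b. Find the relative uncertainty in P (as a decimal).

Sums and differences: (δP)² = Σ (cᵢ δxᵢ)².
  (2·δa)² = 8.87;  (2·δb)² = 149
δP = √(158) = 12.6 mm
P = 203.9 mm, so δP/P = 12.6/203.9 = 0.0616.

0.0616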